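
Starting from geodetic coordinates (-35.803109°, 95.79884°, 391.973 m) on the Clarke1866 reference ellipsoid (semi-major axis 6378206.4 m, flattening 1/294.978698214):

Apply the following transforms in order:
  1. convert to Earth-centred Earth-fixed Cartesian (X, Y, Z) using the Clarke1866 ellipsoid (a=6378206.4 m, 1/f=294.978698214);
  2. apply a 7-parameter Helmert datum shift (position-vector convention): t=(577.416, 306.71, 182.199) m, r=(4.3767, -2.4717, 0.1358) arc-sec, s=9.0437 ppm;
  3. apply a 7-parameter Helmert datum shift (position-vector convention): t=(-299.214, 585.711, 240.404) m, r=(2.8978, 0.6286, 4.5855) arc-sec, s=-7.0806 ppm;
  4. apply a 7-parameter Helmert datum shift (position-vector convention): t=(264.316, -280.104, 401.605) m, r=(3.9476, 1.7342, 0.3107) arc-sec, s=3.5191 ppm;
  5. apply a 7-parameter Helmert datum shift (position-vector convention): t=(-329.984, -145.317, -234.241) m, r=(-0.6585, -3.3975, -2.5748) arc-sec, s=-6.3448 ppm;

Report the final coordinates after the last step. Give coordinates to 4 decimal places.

start: φ=-35.803109°, λ=95.798840°, h=391.973 m
→ ECEF (a=6378206.400, f=1/294.978698214): X=-523291.4699, Y=5152746.1544, Z=-3710534.9584
→ Helmert 7p (PV): X=-522677.7146, Y=5153177.8537, Z=-3710283.2508
→ Helmert 7p (PV): X=-523099.0951, Y=5153767.5826, Z=-3709942.5868
→ Helmert 7p (PV): X=-522875.5751, Y=5153575.8303, Z=-3709451.0037
→ Helmert 7p (PV): X=-523076.8100, Y=5153392.4996, Z=-3709686.7741

X=-523076.8100 m, Y=5153392.4996 m, Z=-3709686.7741 m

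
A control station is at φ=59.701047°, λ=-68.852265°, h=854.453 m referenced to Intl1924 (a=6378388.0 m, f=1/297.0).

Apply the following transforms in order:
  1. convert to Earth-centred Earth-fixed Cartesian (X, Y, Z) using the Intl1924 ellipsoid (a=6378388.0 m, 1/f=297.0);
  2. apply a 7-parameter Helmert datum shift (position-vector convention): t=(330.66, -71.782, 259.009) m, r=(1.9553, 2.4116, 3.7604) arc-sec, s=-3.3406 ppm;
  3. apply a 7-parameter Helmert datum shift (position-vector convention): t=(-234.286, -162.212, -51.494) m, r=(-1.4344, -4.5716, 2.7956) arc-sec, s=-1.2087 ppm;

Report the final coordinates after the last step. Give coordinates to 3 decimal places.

X=1164165.489 m, Y=-3009400.469 m, Z=5484791.457 m

start: φ=59.701047°, λ=-68.852265°, h=854.453 m
→ ECEF (a=6378388.000, f=1/297.0): X=1164036.2039, Y=-3009203.3202, Z=5484604.2923
→ Helmert 7p (PV): X=1164481.9602, Y=-3009295.8198, Z=5484802.8440
→ Helmert 7p (PV): X=1164165.4894, Y=-3009400.4695, Z=5484791.4569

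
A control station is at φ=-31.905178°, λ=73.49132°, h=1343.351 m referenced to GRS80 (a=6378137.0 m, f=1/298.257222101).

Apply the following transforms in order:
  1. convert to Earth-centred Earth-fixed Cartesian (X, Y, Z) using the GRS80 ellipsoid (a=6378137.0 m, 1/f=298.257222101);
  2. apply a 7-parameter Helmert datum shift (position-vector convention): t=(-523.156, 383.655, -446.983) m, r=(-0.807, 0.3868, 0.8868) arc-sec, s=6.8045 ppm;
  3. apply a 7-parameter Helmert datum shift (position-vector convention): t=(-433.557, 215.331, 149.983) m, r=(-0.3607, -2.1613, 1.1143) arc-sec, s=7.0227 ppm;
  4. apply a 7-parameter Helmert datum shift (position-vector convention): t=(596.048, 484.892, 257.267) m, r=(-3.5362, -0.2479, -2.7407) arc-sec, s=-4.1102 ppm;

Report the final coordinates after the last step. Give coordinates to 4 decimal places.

start: φ=-31.905178°, λ=73.491320°, h=1343.351 m
→ ECEF (a=6378137.000, f=1/298.257222101): X=1540367.2642, Y=5197301.2838, Z=-3352220.0661
→ Helmert 7p (PV): X=1539825.9582, Y=5197713.8109, Z=-3352713.0822
→ Helmert 7p (PV): X=1539410.2662, Y=5197968.0995, Z=-3352579.5989
→ Helmert 7p (PV): X=1540073.0828, Y=5198353.6960, Z=-3352395.8155

X=1540073.0828 m, Y=5198353.6960 m, Z=-3352395.8155 m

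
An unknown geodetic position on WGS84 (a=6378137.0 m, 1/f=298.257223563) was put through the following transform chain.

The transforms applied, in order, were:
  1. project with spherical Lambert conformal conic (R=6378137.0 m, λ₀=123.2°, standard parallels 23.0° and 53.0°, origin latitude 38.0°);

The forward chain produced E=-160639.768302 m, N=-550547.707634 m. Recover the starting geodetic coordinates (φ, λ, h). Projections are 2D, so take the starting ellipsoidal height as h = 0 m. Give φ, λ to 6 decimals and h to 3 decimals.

φ=32.873656°, λ=121.429244°, h=0.000 m

start: E=-160639.7683, N=-550547.7076 m
→ lcc⁻¹: φ=32.87365600°, λ=121.42924400°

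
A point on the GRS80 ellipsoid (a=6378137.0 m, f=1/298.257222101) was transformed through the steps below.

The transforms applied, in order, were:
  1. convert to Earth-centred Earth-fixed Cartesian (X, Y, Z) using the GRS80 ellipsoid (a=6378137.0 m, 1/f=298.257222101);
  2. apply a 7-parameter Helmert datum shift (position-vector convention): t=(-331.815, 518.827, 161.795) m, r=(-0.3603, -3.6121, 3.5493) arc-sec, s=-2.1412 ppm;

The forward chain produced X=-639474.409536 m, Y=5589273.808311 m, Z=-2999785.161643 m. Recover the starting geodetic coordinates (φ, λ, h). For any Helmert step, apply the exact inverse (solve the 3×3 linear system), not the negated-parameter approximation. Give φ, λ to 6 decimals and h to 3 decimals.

φ=-28.231126°, λ=96.523670°, h=1767.162 m

start: X=-639474.4095, Y=5589273.8083, Z=-2999785.1616 m
→ Helmert⁻¹: X=-639100.3288, Y=5588783.1855, Z=-2999932.4259
→ geod (Bowring, a=6378137.000): φ=-28.23112600°, λ=96.52367000°, h=1767.1620 m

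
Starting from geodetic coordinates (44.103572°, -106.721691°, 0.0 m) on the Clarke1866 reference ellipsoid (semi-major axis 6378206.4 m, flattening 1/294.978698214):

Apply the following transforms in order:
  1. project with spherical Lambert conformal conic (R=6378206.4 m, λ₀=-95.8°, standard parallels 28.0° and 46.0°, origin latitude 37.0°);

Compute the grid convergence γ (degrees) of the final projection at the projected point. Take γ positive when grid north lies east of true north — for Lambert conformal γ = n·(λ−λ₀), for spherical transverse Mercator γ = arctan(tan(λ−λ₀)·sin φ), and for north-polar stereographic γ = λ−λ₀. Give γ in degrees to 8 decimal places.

start: φ=44.103572°, λ=-106.721691°, h=0.000 m
→ into lcc (λ₀=-95.8°): φ=44.10357200°, λ−λ₀=-10.92169100°
convergence γ = -6.60022988°

-6.60022988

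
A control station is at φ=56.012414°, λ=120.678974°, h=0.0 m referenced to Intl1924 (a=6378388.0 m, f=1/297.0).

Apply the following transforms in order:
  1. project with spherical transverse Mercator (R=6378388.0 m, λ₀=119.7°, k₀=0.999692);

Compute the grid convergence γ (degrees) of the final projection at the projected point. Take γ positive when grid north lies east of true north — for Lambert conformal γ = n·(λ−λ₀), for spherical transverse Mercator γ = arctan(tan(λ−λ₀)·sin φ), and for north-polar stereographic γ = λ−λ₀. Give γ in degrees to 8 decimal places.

start: φ=56.012414°, λ=120.678974°, h=0.000 m
→ into tm (λ₀=119.7°): φ=56.01241400°, λ−λ₀=0.97897400°
convergence γ = 0.81174950°

0.81174950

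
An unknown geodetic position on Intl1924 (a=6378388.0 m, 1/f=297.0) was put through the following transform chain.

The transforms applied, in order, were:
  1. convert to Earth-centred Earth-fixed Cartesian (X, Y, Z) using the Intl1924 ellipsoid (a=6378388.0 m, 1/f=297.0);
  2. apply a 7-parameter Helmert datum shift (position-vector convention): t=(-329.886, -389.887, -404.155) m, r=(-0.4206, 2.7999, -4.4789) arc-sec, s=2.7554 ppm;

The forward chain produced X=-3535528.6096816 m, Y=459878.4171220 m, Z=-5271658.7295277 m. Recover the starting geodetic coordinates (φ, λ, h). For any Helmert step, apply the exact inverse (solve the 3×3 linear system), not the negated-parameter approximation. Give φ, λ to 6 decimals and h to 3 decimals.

φ=-56.108748°, λ=172.582976°, h=-30.610 m

start: X=-3535528.6097, Y=459878.4171, Z=-5271658.7295 m
→ Helmert⁻¹: X=-3535127.4218, Y=460201.0218, Z=-5271287.0986
→ geod (Bowring, a=6378388.000): φ=-56.10874800°, λ=172.58297600°, h=-30.6100 m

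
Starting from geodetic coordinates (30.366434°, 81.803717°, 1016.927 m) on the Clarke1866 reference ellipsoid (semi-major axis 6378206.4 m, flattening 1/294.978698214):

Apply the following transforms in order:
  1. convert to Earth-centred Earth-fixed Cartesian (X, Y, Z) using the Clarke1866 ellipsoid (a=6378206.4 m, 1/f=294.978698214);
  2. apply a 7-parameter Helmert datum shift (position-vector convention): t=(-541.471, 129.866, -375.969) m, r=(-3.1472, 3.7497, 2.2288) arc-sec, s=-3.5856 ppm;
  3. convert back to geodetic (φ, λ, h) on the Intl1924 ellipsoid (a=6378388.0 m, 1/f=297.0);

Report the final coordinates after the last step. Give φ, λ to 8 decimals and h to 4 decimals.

start: φ=30.366434°, λ=81.803717°, h=1016.927 m
→ ECEF (a=6378206.400, f=1/294.978698214): X=785363.8775, Y=5452553.3995, Z=3205827.3055
→ Helmert 7p (PV): X=784818.9517, Y=5452721.1156, Z=3205342.3695
→ geod (Bowring, a=6378388.000): φ=30.36110627°, λ=81.80957533°, h=629.0734 m

φ=30.36110627°, λ=81.80957533°, h=629.0734 m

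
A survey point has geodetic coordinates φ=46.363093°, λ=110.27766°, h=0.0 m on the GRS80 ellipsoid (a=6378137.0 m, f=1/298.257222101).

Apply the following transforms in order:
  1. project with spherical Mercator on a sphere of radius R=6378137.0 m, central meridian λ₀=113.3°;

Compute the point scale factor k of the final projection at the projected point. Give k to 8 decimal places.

1.44909501

start: φ=46.363093°, λ=110.277660°, h=0.000 m
→ into merc (λ₀=113.3°): φ=46.36309300°, λ−λ₀=-3.02234000°
scale k = 1.44909501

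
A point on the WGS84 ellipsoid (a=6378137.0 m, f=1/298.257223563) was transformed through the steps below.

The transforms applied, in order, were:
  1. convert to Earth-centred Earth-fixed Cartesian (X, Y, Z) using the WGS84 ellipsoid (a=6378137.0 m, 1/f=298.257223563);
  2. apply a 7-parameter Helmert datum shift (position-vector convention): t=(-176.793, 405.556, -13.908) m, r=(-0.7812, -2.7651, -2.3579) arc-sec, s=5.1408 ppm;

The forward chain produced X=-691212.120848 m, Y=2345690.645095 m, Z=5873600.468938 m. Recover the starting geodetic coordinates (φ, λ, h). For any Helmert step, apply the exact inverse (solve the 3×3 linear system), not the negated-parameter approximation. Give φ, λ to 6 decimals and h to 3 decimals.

φ=67.536400°, λ=106.416576°, h=2242.829 m

start: X=-691212.1208, Y=2345690.6451, Z=5873600.4689 m
→ Helmert⁻¹: X=-690979.8458, Y=2345242.8882, Z=5873602.3273
→ geod (Bowring, a=6378137.000): φ=67.53640000°, λ=106.41657600°, h=2242.8290 m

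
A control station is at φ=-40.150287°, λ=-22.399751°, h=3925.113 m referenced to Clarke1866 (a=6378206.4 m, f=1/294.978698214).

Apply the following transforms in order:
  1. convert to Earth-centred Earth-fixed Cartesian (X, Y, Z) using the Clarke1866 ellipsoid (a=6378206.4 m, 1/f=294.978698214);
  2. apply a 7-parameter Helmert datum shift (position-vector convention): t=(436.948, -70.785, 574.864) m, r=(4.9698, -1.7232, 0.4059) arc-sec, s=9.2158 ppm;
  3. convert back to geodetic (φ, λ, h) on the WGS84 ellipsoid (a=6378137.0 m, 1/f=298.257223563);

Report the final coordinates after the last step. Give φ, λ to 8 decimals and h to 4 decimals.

φ=-40.14180350°, λ=-22.39723091°, h=3913.3632 m

start: φ=-40.150287°, λ=-22.399751°, h=3925.113 m
→ ECEF (a=6378206.400, f=1/294.978698214): X=4516501.7883, Y=-1861544.7405, Z=-4093087.5250
→ Helmert 7p (PV): X=4517018.2180, Y=-1861525.1724, Z=-4092557.5024
→ geod (Bowring, a=6378137.000): φ=-40.14180350°, λ=-22.39723091°, h=3913.3632 m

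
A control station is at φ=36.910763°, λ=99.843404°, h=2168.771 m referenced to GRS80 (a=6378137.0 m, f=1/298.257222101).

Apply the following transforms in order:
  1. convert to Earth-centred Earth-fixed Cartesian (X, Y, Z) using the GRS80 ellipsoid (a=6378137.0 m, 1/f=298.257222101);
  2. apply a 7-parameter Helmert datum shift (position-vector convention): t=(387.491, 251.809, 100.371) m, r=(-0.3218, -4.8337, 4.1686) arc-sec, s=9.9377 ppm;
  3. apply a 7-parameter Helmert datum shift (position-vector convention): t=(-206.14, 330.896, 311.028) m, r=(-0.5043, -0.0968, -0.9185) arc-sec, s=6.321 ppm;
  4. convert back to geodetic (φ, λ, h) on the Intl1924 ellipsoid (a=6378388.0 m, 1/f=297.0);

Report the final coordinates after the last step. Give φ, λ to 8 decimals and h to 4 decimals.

start: φ=36.910763°, λ=99.843404°, h=2168.771 m
→ ECEF (a=6378137.000, f=1/298.257222101): X=-873188.3939, Y=5032489.1286, Z=3810781.9450
→ Helmert 7p (PV): X=-873000.5922, Y=5032779.2471, Z=3810891.8721
→ Helmert 7p (PV): X=-873191.6277, Y=5033155.1602, Z=3811214.2743
→ geod (Bowring, a=6378388.000): φ=36.91111339°, λ=99.84216264°, h=2735.4431 m

φ=36.91111339°, λ=99.84216264°, h=2735.4431 m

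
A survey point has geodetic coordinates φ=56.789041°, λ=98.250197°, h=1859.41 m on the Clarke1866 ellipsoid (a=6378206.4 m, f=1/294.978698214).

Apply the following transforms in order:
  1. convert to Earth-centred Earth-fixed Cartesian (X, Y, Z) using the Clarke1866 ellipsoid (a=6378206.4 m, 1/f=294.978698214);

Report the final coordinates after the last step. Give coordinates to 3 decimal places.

start: φ=56.789041°, λ=98.250197°, h=1859.410 m
→ ECEF (a=6378206.400, f=1/294.978698214): X=-502640.1946, Y=3466565.1446, Z=5314424.1832

X=-502640.195 m, Y=3466565.145 m, Z=5314424.183 m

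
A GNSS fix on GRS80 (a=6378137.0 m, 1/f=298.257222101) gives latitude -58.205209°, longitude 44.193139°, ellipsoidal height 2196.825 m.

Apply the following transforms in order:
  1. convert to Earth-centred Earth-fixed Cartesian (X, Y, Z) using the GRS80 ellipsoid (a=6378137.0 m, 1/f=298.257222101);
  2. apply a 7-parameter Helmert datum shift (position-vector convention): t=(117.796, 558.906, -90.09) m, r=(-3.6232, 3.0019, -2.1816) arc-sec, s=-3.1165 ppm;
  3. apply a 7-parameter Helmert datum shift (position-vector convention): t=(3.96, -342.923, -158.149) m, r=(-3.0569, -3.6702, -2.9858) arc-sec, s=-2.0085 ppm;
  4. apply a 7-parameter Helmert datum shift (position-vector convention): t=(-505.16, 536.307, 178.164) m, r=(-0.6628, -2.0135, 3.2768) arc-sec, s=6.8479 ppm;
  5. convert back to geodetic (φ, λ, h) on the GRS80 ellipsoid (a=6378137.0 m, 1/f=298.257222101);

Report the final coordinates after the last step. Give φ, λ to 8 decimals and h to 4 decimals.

start: φ=-58.205209°, λ=44.193139°, h=2196.825 m
→ ECEF (a=6378137.000, f=1/298.257222101): X=2416138.2808, Y=2349028.9439, Z=-5399682.0272
→ Helmert 7p (PV): X=2416194.8072, Y=2349460.1252, Z=-5399831.7150
→ Helmert 7p (PV): X=2416324.0063, Y=2348997.4808, Z=-5399970.8452
→ Helmert 7p (PV): X=2415850.7892, Y=2349570.9083, Z=-5399813.6202
→ geod (Bowring, a=6378137.000): φ=-58.20452141°, λ=44.20315287°, h=2399.1439 m

φ=-58.20452141°, λ=44.20315287°, h=2399.1439 m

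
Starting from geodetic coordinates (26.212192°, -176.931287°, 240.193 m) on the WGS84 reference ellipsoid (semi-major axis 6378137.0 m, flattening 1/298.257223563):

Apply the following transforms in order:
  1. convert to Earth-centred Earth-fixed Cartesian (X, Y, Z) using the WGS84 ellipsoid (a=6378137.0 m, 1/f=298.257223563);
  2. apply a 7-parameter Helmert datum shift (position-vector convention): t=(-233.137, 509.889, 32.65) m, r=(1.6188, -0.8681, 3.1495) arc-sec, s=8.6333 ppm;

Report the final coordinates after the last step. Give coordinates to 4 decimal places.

start: φ=26.212192°, λ=-176.931287°, h=240.193 m
→ ECEF (a=6378137.000, f=1/298.257223563): X=-5717982.3094, Y=-306543.4184, Z=2800278.3613
→ Helmert 7p (PV): X=-5718271.9163, Y=-306145.4629, Z=2800308.7158

X=-5718271.9163 m, Y=-306145.4629 m, Z=2800308.7158 m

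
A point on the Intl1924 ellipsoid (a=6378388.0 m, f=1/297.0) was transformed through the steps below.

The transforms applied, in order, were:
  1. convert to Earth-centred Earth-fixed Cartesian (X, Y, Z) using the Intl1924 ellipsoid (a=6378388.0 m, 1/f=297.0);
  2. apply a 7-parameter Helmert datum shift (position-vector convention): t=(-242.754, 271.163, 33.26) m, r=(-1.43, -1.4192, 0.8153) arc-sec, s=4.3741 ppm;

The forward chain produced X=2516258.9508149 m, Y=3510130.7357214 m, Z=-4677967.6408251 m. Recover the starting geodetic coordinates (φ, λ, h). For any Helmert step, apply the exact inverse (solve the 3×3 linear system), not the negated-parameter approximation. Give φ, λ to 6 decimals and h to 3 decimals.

φ=-47.478929°, λ=54.360577°, h=-38.325 m

start: X=2516258.9508, Y=3510130.7357, Z=-4677967.6408 m
→ Helmert⁻¹: X=2516472.3842, Y=3509866.7051, Z=-4677973.4201
→ geod (Bowring, a=6378388.000): φ=-47.47892900°, λ=54.36057700°, h=-38.3250 m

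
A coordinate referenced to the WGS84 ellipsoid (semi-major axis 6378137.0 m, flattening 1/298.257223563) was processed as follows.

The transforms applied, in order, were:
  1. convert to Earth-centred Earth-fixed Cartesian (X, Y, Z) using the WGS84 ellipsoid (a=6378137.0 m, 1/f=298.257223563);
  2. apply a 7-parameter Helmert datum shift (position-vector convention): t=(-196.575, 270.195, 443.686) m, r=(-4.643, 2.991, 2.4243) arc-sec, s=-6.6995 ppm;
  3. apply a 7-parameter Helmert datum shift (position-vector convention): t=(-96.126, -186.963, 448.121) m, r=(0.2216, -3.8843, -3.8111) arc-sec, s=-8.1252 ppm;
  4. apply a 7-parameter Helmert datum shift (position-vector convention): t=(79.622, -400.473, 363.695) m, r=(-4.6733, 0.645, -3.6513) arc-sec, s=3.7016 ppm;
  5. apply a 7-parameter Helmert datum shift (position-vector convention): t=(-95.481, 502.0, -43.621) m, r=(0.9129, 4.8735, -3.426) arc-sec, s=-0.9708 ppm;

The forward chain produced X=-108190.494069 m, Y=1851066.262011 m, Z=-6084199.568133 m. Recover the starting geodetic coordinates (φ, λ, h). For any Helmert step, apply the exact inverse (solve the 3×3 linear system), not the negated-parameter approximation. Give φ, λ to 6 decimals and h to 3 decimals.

start: X=-108190.4941, Y=1851066.2620, Z=-6084199.5681 m
→ Helmert⁻¹: X=-107982.1018, Y=1850537.3373, Z=-6084172.5952
→ Helmert⁻¹: X=-108075.0649, Y=1851066.9004, Z=-6084472.1665
→ Helmert⁻¹: X=-108128.6113, Y=1851260.3701, Z=-6084969.6817
→ Helmert⁻¹: X=-107822.7591, Y=1851140.8252, Z=-6085414.0317
→ geod (Bowring, a=6378137.000): φ=-73.16052100°, λ=93.33352100°, h=3090.8870 m

φ=-73.160521°, λ=93.333521°, h=3090.887 m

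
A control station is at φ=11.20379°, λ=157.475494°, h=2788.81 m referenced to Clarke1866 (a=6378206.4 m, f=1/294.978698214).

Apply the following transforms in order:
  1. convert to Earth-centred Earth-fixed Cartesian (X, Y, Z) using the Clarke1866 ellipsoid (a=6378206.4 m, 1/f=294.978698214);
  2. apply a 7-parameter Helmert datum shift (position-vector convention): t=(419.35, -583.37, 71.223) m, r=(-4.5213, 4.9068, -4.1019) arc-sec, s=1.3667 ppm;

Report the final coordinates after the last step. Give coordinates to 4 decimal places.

start: φ=11.203790°, λ=157.475494°, h=2788.810 m
→ ECEF (a=6378206.400, f=1/294.978698214): X=-5782634.0937, Y=2398143.6241, Z=1231591.5426
→ Helmert 7p (PV): X=-5782145.6578, Y=2397705.5249, Z=1231749.4441

X=-5782145.6578 m, Y=2397705.5249 m, Z=1231749.4441 m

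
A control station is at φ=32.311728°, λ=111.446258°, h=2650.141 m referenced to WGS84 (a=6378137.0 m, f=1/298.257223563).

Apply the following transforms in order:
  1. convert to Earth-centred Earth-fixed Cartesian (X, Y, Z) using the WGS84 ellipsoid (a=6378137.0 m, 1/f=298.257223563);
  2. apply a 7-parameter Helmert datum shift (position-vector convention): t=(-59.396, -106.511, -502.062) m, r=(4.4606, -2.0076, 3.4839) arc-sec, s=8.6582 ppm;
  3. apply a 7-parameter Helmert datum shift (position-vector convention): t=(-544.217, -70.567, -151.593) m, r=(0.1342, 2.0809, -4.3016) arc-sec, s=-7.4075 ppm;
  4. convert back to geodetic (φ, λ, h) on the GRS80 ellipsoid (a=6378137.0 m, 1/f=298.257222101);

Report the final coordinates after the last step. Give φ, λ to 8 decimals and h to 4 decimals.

start: φ=32.311728°, λ=111.446258°, h=2650.141 m
→ ECEF (a=6378137.000, f=1/298.257223563): X=-1973625.4631, Y=5024154.8003, Z=3391112.8225
→ Helmert 7p (PV): X=-1973819.8144, Y=5023985.1183, Z=3390729.5630
→ Helmert 7p (PV): X=-1974210.4301, Y=5023916.2933, Z=3390576.0346
→ geod (Bowring, a=6378137.000): φ=32.30767736°, λ=111.45296284°, h=2356.4051 m

φ=32.30767736°, λ=111.45296284°, h=2356.4051 m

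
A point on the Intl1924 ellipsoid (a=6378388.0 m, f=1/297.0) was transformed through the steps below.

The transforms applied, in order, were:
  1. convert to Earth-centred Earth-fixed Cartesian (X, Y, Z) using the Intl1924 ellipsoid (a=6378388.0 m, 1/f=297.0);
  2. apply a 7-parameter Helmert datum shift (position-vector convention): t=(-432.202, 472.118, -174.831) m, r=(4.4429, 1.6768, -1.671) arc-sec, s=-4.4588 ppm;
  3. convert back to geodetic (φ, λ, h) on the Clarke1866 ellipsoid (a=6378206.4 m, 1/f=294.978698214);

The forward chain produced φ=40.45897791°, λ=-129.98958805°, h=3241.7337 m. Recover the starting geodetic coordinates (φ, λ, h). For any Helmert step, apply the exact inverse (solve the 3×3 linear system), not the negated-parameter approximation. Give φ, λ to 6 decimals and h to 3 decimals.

φ=40.459029°, λ=-129.982621°, h=3204.567 m

start: φ=40.458978°, λ=-129.989588°, h=3241.734 m
→ ECEF (a=6378206.400, f=1/294.978698214): X=-3124805.7509, Y=-3725373.1275, Z=4118800.0601
→ Helmert⁻¹: X=-3124390.7816, Y=-3725798.4464, Z=4119048.1105
→ geod (Bowring, a=6378388.000): φ=40.45902900°, λ=-129.98262100°, h=3204.5670 m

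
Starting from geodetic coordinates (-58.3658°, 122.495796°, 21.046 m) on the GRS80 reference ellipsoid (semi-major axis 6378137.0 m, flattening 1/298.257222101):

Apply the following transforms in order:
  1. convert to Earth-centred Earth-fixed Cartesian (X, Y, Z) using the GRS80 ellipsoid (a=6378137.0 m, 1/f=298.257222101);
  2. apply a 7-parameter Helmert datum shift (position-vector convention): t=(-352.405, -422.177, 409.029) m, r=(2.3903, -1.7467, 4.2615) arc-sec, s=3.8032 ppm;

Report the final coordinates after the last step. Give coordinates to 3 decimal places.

X=-1801973.710 m, Y=2828020.340 m, Z=-5406829.777 m

start: φ=-58.365800°, λ=122.495796°, h=21.046 m
→ ECEF (a=6378137.000, f=1/298.257222101): X=-1801601.8071, Y=2828406.3200, Z=-5407235.7620
→ Helmert 7p (PV): X=-1801973.7101, Y=2828020.3402, Z=-5406829.7771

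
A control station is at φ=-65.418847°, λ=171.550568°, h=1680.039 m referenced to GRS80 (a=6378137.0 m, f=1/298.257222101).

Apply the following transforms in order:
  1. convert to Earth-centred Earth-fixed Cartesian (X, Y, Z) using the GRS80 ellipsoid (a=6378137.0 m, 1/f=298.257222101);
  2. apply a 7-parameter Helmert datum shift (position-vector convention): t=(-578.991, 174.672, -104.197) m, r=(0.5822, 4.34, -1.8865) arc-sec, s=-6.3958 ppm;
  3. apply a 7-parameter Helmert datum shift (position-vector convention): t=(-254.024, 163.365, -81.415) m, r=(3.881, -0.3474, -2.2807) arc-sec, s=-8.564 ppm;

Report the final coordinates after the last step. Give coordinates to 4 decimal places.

start: φ=-65.418847°, λ=171.550568°, h=1680.039 m
→ ECEF (a=6378137.000, f=1/298.257222101): X=-2632376.1477, Y=391036.3945, Z=-5778818.8756
→ Helmert 7p (PV): X=-2633056.3170, Y=391248.9522, Z=-5778829.6214
→ Helmert 7p (PV): X=-2633273.7326, Y=391546.8117, Z=-5778858.6197

X=-2633273.7326 m, Y=391546.8117 m, Z=-5778858.6197 m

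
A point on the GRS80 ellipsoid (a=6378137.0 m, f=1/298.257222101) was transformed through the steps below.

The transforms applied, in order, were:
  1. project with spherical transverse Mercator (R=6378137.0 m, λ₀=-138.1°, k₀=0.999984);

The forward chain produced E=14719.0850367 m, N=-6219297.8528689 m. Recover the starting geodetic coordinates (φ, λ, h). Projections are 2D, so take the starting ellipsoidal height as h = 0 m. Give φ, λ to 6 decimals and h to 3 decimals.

φ=-55.869572°, λ=-137.864336°, h=0.000 m

start: E=14719.0850, N=-6219297.8529 m
→ tm⁻¹: φ=-55.86957200°, λ=-137.86433600°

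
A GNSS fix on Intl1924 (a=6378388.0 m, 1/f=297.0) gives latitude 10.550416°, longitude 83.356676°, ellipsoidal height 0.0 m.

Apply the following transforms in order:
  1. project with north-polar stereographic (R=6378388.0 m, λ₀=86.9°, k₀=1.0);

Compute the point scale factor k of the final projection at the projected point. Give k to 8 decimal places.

start: φ=10.550416°, λ=83.356676°, h=0.000 m
→ into stereo (λ₀=86.9°): φ=10.55041600°, λ−λ₀=-3.54332400°
scale k = 1.69047326

1.69047326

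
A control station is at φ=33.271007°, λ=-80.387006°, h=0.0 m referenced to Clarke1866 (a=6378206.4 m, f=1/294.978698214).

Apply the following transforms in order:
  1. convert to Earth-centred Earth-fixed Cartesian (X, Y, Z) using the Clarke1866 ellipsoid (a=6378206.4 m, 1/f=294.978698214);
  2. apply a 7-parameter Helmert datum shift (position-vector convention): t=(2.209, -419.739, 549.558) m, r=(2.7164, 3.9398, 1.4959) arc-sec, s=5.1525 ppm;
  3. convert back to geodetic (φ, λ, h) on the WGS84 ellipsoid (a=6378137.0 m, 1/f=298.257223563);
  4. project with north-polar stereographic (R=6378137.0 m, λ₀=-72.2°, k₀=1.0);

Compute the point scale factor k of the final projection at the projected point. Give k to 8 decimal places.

1.29149900

start: φ=33.271007°, λ=-80.387006°, h=0.000 m
→ ECEF (a=6378206.400, f=1/294.978698214): X=891432.4316, Y=-5263205.6690, Z=3478944.0198
→ Helmert 7p (PV): X=891543.8550, Y=-5263691.8778, Z=3479425.1620
→ geod (Bowring, a=6378137.000): φ=33.27020573°, λ=-80.38669835°, h=678.2817 m
→ into stereo (λ₀=-72.2°): φ=33.27020573°, λ−λ₀=-8.18669835°
scale k = 1.29149900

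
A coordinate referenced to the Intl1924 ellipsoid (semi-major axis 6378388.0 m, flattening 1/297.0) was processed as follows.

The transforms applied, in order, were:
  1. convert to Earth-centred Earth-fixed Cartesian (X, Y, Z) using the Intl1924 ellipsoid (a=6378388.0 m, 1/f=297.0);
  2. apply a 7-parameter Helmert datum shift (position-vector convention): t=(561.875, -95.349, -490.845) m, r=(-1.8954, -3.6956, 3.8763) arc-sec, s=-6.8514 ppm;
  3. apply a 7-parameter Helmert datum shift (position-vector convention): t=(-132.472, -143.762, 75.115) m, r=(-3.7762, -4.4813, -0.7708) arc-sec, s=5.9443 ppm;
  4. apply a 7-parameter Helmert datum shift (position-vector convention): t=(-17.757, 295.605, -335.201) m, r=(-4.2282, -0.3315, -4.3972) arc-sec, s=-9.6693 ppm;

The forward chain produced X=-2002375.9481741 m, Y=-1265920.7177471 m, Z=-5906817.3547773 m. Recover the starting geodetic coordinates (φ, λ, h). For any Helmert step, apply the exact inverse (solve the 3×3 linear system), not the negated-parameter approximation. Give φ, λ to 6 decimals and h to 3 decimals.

start: X=-2002375.9482, Y=-1265920.7177, Z=-5906817.3548 m
→ Helmert⁻¹: X=-2002360.0535, Y=-1266150.1751, Z=-5906562.0024
→ Helmert⁻¹: X=-2002339.2752, Y=-1265898.2353, Z=-5906581.6796
→ Helmert⁻¹: X=-2003044.4778, Y=-1265719.6438, Z=-5906107.0426
→ geod (Bowring, a=6378388.000): φ=-68.27326900°, λ=-147.71129300°, h=3796.6260 m

φ=-68.273269°, λ=-147.711293°, h=3796.626 m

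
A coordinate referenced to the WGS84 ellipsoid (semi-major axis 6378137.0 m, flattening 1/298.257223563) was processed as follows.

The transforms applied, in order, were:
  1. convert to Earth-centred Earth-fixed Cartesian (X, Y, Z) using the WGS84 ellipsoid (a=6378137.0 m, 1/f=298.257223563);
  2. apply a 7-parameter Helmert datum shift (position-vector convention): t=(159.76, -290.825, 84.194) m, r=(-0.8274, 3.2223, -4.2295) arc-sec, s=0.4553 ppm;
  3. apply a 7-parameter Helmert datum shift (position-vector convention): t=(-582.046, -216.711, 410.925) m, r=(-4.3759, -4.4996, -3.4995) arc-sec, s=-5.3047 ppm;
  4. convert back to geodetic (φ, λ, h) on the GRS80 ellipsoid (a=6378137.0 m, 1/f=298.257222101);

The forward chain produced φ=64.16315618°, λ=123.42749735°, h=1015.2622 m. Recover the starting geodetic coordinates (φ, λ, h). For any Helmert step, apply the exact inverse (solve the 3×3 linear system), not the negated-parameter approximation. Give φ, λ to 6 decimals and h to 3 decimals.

φ=64.161074°, λ=123.417680°, h=684.143 m

start: φ=64.163156°, λ=123.427497°, h=1015.262 m
→ ECEF (a=6378137.000, f=1/298.257222101): X=-1535673.0473, Y=2326540.0850, Z=5718578.7037
→ Helmert⁻¹: X=-1535013.8757, Y=2326621.7825, Z=5718280.9571
→ Helmert⁻¹: X=-1535309.9796, Y=2326857.1286, Z=5718179.5086
→ geod (Bowring, a=6378137.000): φ=64.16107400°, λ=123.41768000°, h=684.1430 m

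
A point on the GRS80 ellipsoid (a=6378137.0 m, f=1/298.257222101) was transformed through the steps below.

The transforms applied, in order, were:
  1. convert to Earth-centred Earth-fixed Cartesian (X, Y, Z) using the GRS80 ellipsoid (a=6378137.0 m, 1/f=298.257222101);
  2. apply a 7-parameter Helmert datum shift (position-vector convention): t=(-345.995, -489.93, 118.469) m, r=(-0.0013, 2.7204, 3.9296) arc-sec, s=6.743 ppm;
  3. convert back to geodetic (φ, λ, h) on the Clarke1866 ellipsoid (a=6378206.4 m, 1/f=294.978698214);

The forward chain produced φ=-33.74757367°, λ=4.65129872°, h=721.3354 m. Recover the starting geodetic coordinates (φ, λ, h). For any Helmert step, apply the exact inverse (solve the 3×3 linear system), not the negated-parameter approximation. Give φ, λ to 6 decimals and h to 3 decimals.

φ=-33.743803°, λ=4.655133°, h=1059.869 m

start: φ=-33.747574°, λ=4.651299°, h=721.335 m
→ ECEF (a=6378206.400, f=1/294.978698214): X=5292096.4241, Y=430561.1664, Z=-3523415.8611
→ Helmert⁻¹: X=5292461.4127, Y=430947.3842, Z=-3523440.7667
→ geod (Bowring, a=6378137.000): φ=-33.74380300°, λ=4.65513300°, h=1059.8690 m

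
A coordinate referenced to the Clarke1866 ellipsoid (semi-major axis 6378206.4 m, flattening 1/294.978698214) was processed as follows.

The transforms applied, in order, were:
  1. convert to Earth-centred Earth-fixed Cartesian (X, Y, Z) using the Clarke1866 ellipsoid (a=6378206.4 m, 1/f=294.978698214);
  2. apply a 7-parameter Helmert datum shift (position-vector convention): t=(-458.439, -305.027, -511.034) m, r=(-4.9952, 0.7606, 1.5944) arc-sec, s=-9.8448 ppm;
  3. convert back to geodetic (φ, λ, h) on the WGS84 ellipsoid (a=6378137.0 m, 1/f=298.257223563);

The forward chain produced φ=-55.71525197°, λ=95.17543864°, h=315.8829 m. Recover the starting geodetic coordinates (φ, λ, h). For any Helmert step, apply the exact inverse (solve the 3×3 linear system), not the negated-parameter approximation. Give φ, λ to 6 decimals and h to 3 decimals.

φ=-55.711349°, λ=95.166806°, h=196.509 m

start: φ=-55.715252°, λ=95.175439°, h=315.883 m
→ ECEF (a=6378137.000, f=1/298.257223563): X=-324854.0117, Y=3586577.9931, Z=-5246909.5515
→ Helmert⁻¹: X=-324351.6930, Y=3587047.8931, Z=-5246364.4948
→ geod (Bowring, a=6378206.400): φ=-55.71134900°, λ=95.16680600°, h=196.5090 m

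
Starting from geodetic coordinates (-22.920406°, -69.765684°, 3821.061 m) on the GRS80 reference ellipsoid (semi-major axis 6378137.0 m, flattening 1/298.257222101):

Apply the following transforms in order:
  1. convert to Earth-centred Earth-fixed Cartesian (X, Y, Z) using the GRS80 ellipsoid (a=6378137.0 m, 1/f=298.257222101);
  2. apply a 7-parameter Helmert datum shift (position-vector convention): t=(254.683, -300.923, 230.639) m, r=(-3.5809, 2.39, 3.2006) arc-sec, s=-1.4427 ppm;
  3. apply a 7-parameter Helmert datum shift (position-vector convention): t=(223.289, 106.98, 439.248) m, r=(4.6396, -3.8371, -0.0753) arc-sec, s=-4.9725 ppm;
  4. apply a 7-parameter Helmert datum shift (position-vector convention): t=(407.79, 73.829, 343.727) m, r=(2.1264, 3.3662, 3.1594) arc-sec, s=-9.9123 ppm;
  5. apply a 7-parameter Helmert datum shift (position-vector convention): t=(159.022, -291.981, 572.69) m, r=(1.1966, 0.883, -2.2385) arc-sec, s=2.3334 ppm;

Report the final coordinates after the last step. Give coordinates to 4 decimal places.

X=2035117.9885 m, Y=-5518365.1084 m, Z=-2468615.2606 m

start: φ=-22.920406°, λ=-69.765684°, h=3821.061 m
→ ECEF (a=6378137.000, f=1/298.257222101): X=2034026.9725, Y=-5518122.5879, Z=-2470091.2570
→ Helmert 7p (PV): X=2034335.7243, Y=-5518426.8705, Z=-2469784.8244
→ Helmert 7p (PV): X=2034592.8276, Y=-5518237.6391, Z=-2469419.5789
→ Helmert 7p (PV): X=2035024.6732, Y=-5518052.4906, Z=-2469141.4655
→ Helmert 7p (PV): X=2035117.9885, Y=-5518365.1084, Z=-2468615.2606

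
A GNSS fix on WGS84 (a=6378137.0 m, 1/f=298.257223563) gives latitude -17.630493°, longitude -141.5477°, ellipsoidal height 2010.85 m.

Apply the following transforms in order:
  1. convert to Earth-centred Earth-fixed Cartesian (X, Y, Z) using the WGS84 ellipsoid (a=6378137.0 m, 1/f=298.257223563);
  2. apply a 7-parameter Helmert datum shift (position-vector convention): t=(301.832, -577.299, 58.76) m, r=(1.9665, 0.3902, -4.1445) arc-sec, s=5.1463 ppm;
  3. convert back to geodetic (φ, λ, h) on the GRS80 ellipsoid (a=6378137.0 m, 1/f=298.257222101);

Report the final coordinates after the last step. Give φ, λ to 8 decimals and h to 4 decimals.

start: φ=-17.630493°, λ=-141.547700°, h=2010.850 m
→ ECEF (a=6378137.000, f=1/298.257223563): X=-4763237.2069, Y=-3782379.6928, Z=-1920058.2419
→ Helmert 7p (PV): X=-4763039.5204, Y=-3782862.4427, Z=-1920036.4131
→ geod (Bowring, a=6378137.000): φ=-17.62990730°, λ=-141.54298079°, h=2142.8202 m

φ=-17.62990730°, λ=-141.54298079°, h=2142.8202 m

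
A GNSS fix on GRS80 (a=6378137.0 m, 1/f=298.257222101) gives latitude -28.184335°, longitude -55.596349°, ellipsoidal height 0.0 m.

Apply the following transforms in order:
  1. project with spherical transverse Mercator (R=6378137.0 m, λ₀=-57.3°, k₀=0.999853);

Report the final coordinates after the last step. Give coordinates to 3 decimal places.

E=167152.377 m, N=-3138178.562 m

start: φ=-28.184335°, λ=-55.596349°, h=0.000 m
→ tm (R=6378137.0, λ₀=-57.3°): E=167152.3771, N=-3138178.5621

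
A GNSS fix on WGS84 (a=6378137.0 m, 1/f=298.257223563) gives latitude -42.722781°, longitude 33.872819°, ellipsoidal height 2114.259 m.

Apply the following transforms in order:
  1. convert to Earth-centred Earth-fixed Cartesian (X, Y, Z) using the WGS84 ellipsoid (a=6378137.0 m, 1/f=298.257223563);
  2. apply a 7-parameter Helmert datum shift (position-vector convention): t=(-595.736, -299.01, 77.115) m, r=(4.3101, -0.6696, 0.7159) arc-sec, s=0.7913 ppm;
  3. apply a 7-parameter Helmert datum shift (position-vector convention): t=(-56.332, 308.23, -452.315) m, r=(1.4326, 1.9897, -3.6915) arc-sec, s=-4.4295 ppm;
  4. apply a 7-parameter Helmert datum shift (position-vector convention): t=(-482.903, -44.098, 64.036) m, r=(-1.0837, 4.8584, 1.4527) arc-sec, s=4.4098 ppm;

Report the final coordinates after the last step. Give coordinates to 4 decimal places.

start: φ=-42.722781°, λ=33.872819°, h=2114.259 m
→ ECEF (a=6378137.000, f=1/298.257223563): X=3897696.9835, Y=2616460.5370, Z=-4306362.4950
→ Helmert 7p (PV): X=3897109.2304, Y=2616267.1111, Z=-4306221.4610
→ Helmert 7p (PV): X=3897040.9200, Y=2616523.9149, Z=-4306674.1232
→ Helmert 7p (PV): X=3896455.3335, Y=2616496.1748, Z=-4306734.6179

X=3896455.3335 m, Y=2616496.1748 m, Z=-4306734.6179 m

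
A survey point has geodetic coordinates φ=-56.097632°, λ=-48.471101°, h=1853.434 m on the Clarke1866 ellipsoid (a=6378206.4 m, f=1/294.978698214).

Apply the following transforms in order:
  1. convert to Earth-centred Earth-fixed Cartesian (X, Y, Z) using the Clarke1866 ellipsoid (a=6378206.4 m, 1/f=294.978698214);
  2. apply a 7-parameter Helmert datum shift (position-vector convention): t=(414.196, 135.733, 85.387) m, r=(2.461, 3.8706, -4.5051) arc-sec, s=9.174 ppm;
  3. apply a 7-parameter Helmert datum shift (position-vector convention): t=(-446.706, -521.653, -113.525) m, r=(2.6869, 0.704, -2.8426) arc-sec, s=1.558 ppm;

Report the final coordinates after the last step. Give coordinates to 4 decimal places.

start: φ=-56.097632°, λ=-48.471101°, h=1853.434 m
→ ECEF (a=6378206.400, f=1/294.978698214): X=2364905.8689, Y=-2670324.6554, Z=-5271850.3405
→ Helmert 7p (PV): X=2365184.5083, Y=-2670202.1727, Z=-5271889.5565
→ Helmert 7p (PV): X=2364686.6948, Y=-2670691.9072, Z=-5272054.1510

X=2364686.6948 m, Y=-2670691.9072 m, Z=-5272054.1510 m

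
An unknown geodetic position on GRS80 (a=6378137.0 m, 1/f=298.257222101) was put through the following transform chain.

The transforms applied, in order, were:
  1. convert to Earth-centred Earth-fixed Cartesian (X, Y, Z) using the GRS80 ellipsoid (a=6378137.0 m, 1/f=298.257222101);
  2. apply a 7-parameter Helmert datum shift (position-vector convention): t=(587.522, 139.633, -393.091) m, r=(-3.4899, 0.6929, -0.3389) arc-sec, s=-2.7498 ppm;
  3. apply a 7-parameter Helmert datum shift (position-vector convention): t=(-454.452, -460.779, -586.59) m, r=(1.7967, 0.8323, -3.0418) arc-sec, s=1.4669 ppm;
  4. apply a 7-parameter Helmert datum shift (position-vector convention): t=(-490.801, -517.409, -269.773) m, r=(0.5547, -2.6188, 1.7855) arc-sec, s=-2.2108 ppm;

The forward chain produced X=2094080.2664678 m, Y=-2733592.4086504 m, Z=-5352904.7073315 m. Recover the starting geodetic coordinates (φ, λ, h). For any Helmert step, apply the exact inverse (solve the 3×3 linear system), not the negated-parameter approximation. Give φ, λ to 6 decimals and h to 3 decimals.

φ=-57.419589°, λ=-52.532345°, h=586.774 m

start: X=2094080.2665, Y=-2733592.4087, Z=-5352904.7073 m
→ Helmert⁻¹: X=2094484.0803, Y=-2733113.5672, Z=-5352666.0101
→ Helmert⁻¹: X=2094997.3541, Y=-2732664.5044, Z=-5352039.3123
→ Helmert⁻¹: X=2094438.0591, Y=-2732717.6627, Z=-5351700.1378
→ geod (Bowring, a=6378137.000): φ=-57.41958900°, λ=-52.53234500°, h=586.7740 m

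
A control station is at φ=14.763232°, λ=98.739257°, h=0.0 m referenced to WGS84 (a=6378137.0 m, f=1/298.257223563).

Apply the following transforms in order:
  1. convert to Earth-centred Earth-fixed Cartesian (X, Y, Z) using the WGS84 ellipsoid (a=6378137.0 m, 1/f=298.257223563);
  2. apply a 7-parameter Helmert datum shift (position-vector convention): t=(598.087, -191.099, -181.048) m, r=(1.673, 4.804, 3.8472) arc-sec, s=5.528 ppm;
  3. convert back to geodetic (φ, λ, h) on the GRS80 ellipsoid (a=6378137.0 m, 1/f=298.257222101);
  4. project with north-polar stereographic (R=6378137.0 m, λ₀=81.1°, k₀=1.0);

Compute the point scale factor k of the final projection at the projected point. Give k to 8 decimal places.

1.59385324

start: φ=14.763232°, λ=98.739257°, h=0.000 m
→ ECEF (a=6378137.000, f=1/298.257223563): X=-937293.3538, Y=6097296.2446, Z=1614781.0710
→ Helmert 7p (PV): X=-936776.5648, Y=6097108.2717, Z=1614680.2346
→ geod (Bowring, a=6378137.000): φ=14.76295941°, λ=98.73477795°, h=-281.2621 m
→ into stereo (λ₀=81.1°): φ=14.76295941°, λ−λ₀=17.63477795°
scale k = 1.59385324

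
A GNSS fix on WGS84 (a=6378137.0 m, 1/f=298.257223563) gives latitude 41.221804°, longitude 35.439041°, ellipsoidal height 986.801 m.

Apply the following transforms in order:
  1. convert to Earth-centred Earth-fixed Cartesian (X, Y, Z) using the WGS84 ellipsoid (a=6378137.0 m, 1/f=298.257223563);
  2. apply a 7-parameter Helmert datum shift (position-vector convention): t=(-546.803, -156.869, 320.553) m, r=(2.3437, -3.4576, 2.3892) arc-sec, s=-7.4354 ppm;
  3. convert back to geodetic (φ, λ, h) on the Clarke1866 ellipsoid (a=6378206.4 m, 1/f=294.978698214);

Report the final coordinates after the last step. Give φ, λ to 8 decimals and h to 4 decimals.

start: φ=41.221804°, λ=35.439041°, h=986.801 m
→ ECEF (a=6378137.000, f=1/298.257223563): X=3914902.9963, Y=2786193.5274, Z=4181632.6687
→ Helmert 7p (PV): X=3914224.7159, Y=2786013.7748, Z=4182019.4124
→ geod (Bowring, a=6378206.400): φ=41.23044248°, λ=35.44198470°, h=781.3946 m

φ=41.23044248°, λ=35.44198470°, h=781.3946 m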